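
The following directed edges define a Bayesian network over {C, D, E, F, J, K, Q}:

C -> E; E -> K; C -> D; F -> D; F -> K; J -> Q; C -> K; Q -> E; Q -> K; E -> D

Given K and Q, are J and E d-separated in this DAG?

Yes

Enumerating the 6 paths from J to E and testing each for blocking by {K, Q}:
Path 1: J → Q → K ← F → D ← E
  Q is a chain here and Q is conditioned on, so the path is blocked at Q.
Path 2: J → Q → K ← F → D ← C → E
  Q is a chain here and Q is conditioned on, so the path is blocked at Q.
Path 3: J → Q → K ← E
  Q is a chain here and Q is conditioned on, so the path is blocked at Q.
Path 4: J → Q → K ← C → D ← E
  Q is a chain here and Q is conditioned on, so the path is blocked at Q.
Path 5: J → Q → K ← C → E
  Q is a chain here and Q is conditioned on, so the path is blocked at Q.
Path 6: J → Q → E
  Q is a chain here and Q is conditioned on, so the path is blocked at Q.
All paths are blocked; J ⊥ E | {K, Q} holds.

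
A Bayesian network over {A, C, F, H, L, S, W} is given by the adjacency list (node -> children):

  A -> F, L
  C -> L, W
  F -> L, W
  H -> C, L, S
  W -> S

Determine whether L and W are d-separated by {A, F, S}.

No — L and W are not d-separated given {A, F, S}.

We examine all 6 paths between L and W:
  1. L ← C → W — C:fork[open] ⇒ active
  2. L ← C ← H → S ← W — C:chain[open]; H:fork[open]; S:collider[open] ⇒ active
  3. L ← A → F → W — A:fork[blocks]; F:chain[blocks] ⇒ blocked
  4. L ← F → W — F:fork[blocks] ⇒ blocked
  5. L ← H → C → W — H:fork[open]; C:chain[open] ⇒ active
  6. L ← H → S ← W — H:fork[open]; S:collider[open] ⇒ active
At least one path is unblocked, so d-separation fails.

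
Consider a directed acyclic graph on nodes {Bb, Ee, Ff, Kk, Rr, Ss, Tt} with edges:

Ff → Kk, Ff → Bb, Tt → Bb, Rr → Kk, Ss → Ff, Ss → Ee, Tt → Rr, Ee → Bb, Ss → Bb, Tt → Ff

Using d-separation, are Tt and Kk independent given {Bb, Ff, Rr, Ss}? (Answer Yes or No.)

5 paths connect Tt and Kk; each must be blocked for d-separation to hold:
Path 1: Tt → Bb ← Ff → Kk
  Ff is a fork here and Ff is conditioned on, so the path is blocked at Ff.
Path 2: Tt → Bb ← Ee ← Ss → Ff → Kk
  Ss is a fork here and Ss is conditioned on, so the path is blocked at Ss.
Path 3: Tt → Bb ← Ss → Ff → Kk
  Ss is a fork here and Ss is conditioned on, so the path is blocked at Ss.
Path 4: Tt → Ff → Kk
  Ff is a chain here and Ff is conditioned on, so the path is blocked at Ff.
Path 5: Tt → Rr → Kk
  Rr is a chain here and Rr is conditioned on, so the path is blocked at Rr.
Every path is blocked, so Tt and Kk are d-separated given {Bb, Ff, Rr, Ss}.

Yes — Tt and Kk are d-separated given {Bb, Ff, Rr, Ss}.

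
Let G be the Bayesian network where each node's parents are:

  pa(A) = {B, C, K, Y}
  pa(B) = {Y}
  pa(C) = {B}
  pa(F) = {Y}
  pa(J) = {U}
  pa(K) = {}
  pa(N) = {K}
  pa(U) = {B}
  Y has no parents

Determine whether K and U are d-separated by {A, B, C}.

3 paths connect K and U; each must be blocked for d-separation to hold:
Path 1: K → A ← B → U
  B is a fork here and B is conditioned on, so the path is blocked at B.
Path 2: K → A ← C ← B → U
  C is a chain here and C is conditioned on, so the path is blocked at C.
Path 3: K → A ← Y → B → U
  B is a chain here and B is conditioned on, so the path is blocked at B.
Every path is blocked, so K and U are d-separated given {A, B, C}.

Yes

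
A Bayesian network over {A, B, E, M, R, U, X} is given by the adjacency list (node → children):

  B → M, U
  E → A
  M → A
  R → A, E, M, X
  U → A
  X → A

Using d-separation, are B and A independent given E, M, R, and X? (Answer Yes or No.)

No

We examine all 5 paths between B and A:
Path 1: B → U → A
  U is a chain and U is not conditioned on — no node blocks this path, so it is active.
Path 2: B → M → A
  M is a chain here and M is conditioned on, so the path is blocked at M.
Path 3: B → M ← R → A
  R is a fork here and R is conditioned on, so the path is blocked at R.
Path 4: B → M ← R → E → A
  R is a fork here and R is conditioned on, so the path is blocked at R.
Path 5: B → M ← R → X → A
  R is a fork here and R is conditioned on, so the path is blocked at R.
Since the path B → U → A is active, B and A are not d-separated given {E, M, R, X}.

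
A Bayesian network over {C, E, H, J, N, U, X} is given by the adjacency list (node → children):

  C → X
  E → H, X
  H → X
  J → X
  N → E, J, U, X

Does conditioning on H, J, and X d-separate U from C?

No — U and C are not d-separated given {H, J, X}.

We examine all 4 paths between U and C:
Path 1: U ← N → E → H → X ← C
  H is a chain here and H is conditioned on, so the path is blocked at H.
Path 2: U ← N → E → X ← C
  N is a fork and N is not conditioned on; E is a chain and E is not conditioned on; X is a collider and X is conditioned on, which opens it — no node blocks this path, so it is active.
Path 3: U ← N → J → X ← C
  J is a chain here and J is conditioned on, so the path is blocked at J.
Path 4: U ← N → X ← C
  N is a fork and N is not conditioned on; X is a collider and X is conditioned on, which opens it — no node blocks this path, so it is active.
Since the path U ← N → E → X ← C is active, U and C are not d-separated given {H, J, X}.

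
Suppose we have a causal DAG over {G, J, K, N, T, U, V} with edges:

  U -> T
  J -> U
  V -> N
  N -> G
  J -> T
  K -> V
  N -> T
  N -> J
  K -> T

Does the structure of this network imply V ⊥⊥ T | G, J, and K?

4 paths connect V and T; each must be blocked for d-separation to hold:
Path 1: V → N → T
  N is a chain and N is not conditioned on — no node blocks this path, so it is active.
Path 2: V → N → J → T
  J is a chain here and J is conditioned on, so the path is blocked at J.
Path 3: V → N → J → U → T
  J is a chain here and J is conditioned on, so the path is blocked at J.
Path 4: V ← K → T
  K is a fork here and K is conditioned on, so the path is blocked at K.
Since the path V → N → T is active, V and T are not d-separated given {G, J, K}.

No — V and T are not d-separated given {G, J, K}.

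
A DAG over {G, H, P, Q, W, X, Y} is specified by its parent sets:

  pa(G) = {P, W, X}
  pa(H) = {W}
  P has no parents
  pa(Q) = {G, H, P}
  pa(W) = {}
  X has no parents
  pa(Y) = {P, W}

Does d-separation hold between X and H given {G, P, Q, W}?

Yes

Enumerating the 6 paths from X to H and testing each for blocking by {G, P, Q, W}:
Path 1: X → G → Q ← P → Y ← W → H
  G is a chain here and G is conditioned on, so the path is blocked at G.
Path 2: X → G → Q ← H
  G is a chain here and G is conditioned on, so the path is blocked at G.
Path 3: X → G ← P → Q ← H
  P is a fork here and P is conditioned on, so the path is blocked at P.
Path 4: X → G ← P → Y ← W → H
  P is a fork here and P is conditioned on, so the path is blocked at P.
Path 5: X → G ← W → Y ← P → Q ← H
  W is a fork here and W is conditioned on, so the path is blocked at W.
Path 6: X → G ← W → H
  W is a fork here and W is conditioned on, so the path is blocked at W.
Since every path is blocked, d-separation holds.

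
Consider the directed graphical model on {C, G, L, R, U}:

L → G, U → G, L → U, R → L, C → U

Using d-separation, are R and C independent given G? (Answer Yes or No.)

2 paths connect R and C; each must be blocked for d-separation to hold:
Path 1: R → L → U ← C
  L is a chain and L is not conditioned on; U is a collider and its descendant G is conditioned on, which opens it — no node blocks this path, so it is active.
Path 2: R → L → G ← U ← C
  L is a chain and L is not conditioned on; G is a collider and G is conditioned on, which opens it; U is a chain and U is not conditioned on — no node blocks this path, so it is active.
Because an active path exists, R and C are not d-separated.

No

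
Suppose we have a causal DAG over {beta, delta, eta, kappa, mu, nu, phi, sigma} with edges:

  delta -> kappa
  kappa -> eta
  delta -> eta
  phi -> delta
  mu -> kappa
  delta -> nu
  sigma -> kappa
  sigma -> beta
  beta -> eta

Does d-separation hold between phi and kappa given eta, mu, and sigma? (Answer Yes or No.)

3 paths connect phi and kappa; each must be blocked for d-separation to hold:
Path 1: phi → delta → eta ← beta ← sigma → kappa
  sigma is a fork here and sigma is conditioned on, so the path is blocked at sigma.
Path 2: phi → delta → eta ← kappa
  delta is a chain and delta is not conditioned on; eta is a collider and eta is conditioned on, which opens it — no node blocks this path, so it is active.
Path 3: phi → delta → kappa
  delta is a chain and delta is not conditioned on — no node blocks this path, so it is active.
At least one path is unblocked, so d-separation fails.

No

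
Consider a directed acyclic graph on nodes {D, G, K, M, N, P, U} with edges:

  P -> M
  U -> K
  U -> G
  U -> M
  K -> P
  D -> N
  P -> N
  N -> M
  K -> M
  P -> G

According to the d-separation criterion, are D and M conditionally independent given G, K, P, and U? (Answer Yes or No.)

No

6 paths connect D and M; each must be blocked for d-separation to hold:
  1. D → N ← P → G ← U → K → M — N:collider[blocks]; P:fork[blocks]; G:collider[open]; U:fork[blocks]; K:chain[blocks] ⇒ blocked
  2. D → N ← P → G ← U → M — N:collider[blocks]; P:fork[blocks]; G:collider[open]; U:fork[blocks] ⇒ blocked
  3. D → N ← P ← K ← U → M — N:collider[blocks]; P:chain[blocks]; K:chain[blocks]; U:fork[blocks] ⇒ blocked
  4. D → N ← P ← K → M — N:collider[blocks]; P:chain[blocks]; K:fork[blocks] ⇒ blocked
  5. D → N ← P → M — N:collider[blocks]; P:fork[blocks] ⇒ blocked
  6. D → N → M — N:chain[open] ⇒ active
Because an active path exists, D and M are not d-separated.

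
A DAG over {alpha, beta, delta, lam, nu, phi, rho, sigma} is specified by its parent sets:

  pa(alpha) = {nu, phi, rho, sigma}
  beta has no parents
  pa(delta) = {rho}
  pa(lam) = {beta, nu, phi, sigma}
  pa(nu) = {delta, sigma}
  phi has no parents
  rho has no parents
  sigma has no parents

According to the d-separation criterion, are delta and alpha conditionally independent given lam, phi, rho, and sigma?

Enumerating the 6 paths from delta to alpha and testing each for blocking by {lam, phi, rho, sigma}:
Path 1: delta ← rho → alpha
  rho is a fork here and rho is conditioned on, so the path is blocked at rho.
Path 2: delta → nu → lam ← sigma → alpha
  sigma is a fork here and sigma is conditioned on, so the path is blocked at sigma.
Path 3: delta → nu → lam ← phi → alpha
  phi is a fork here and phi is conditioned on, so the path is blocked at phi.
Path 4: delta → nu ← sigma → lam ← phi → alpha
  sigma is a fork here and sigma is conditioned on, so the path is blocked at sigma.
Path 5: delta → nu ← sigma → alpha
  sigma is a fork here and sigma is conditioned on, so the path is blocked at sigma.
Path 6: delta → nu → alpha
  nu is a chain and nu is not conditioned on — no node blocks this path, so it is active.
Because an active path exists, delta and alpha are not d-separated.

No — delta and alpha are not d-separated given {lam, phi, rho, sigma}.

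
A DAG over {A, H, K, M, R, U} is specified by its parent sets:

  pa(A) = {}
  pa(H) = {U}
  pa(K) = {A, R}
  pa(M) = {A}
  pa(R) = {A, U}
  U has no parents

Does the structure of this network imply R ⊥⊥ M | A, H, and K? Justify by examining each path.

Yes

We examine all 2 paths between R and M:
  1. R ← A → M — A:fork[blocks] ⇒ blocked
  2. R → K ← A → M — K:collider[open]; A:fork[blocks] ⇒ blocked
Since every path is blocked, d-separation holds.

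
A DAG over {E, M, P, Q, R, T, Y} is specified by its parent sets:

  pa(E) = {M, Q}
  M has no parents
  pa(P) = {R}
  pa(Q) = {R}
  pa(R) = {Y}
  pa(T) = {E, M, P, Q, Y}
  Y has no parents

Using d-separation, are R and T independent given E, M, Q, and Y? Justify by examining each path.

There are 5 undirected paths between R and T; checking each against the conditioning set {E, M, Q, Y}:
Path 1: R ← Y → T
  Y is a fork here and Y is conditioned on, so the path is blocked at Y.
Path 2: R → P → T
  P is a chain and P is not conditioned on — no node blocks this path, so it is active.
Path 3: R → Q → E ← M → T
  Q is a chain here and Q is conditioned on, so the path is blocked at Q.
Path 4: R → Q → E → T
  Q is a chain here and Q is conditioned on, so the path is blocked at Q.
Path 5: R → Q → T
  Q is a chain here and Q is conditioned on, so the path is blocked at Q.
Because an active path exists, R and T are not d-separated.

No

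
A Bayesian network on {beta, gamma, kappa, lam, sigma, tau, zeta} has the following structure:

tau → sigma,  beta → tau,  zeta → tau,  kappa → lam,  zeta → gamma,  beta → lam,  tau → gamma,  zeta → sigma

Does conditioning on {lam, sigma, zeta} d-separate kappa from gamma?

Enumerating the 3 paths from kappa to gamma and testing each for blocking by {lam, sigma, zeta}:
Path 1: kappa → lam ← beta → tau → gamma
  lam is a collider and lam is conditioned on, which opens it; beta is a fork and beta is not conditioned on; tau is a chain and tau is not conditioned on — no node blocks this path, so it is active.
Path 2: kappa → lam ← beta → tau → sigma ← zeta → gamma
  zeta is a fork here and zeta is conditioned on, so the path is blocked at zeta.
Path 3: kappa → lam ← beta → tau ← zeta → gamma
  zeta is a fork here and zeta is conditioned on, so the path is blocked at zeta.
Since the path kappa → lam ← beta → tau → gamma is active, kappa and gamma are not d-separated given {lam, sigma, zeta}.

No — kappa and gamma are not d-separated given {lam, sigma, zeta}.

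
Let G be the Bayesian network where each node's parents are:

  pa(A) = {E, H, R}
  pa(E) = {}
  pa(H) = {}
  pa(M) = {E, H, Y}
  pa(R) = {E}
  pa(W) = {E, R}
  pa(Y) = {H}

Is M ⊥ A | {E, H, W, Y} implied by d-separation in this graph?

Enumerating the 5 paths from M to A and testing each for blocking by {E, H, W, Y}:
Path 1: M ← E → W ← R → A
  E is a fork here and E is conditioned on, so the path is blocked at E.
Path 2: M ← E → R → A
  E is a fork here and E is conditioned on, so the path is blocked at E.
Path 3: M ← E → A
  E is a fork here and E is conditioned on, so the path is blocked at E.
Path 4: M ← H → A
  H is a fork here and H is conditioned on, so the path is blocked at H.
Path 5: M ← Y ← H → A
  Y is a chain here and Y is conditioned on, so the path is blocked at Y.
Every path is blocked, so M and A are d-separated given {E, H, W, Y}.

Yes — M and A are d-separated given {E, H, W, Y}.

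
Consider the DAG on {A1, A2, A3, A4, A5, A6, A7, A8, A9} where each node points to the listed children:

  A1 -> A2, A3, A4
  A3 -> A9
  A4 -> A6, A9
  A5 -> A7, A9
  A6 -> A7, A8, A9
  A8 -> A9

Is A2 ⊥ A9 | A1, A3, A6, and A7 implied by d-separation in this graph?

Yes

Enumerating the 5 paths from A2 to A9 and testing each for blocking by {A1, A3, A6, A7}:
Path 1: A2 ← A1 → A3 → A9
  A1 is a fork here and A1 is conditioned on, so the path is blocked at A1.
Path 2: A2 ← A1 → A4 → A9
  A1 is a fork here and A1 is conditioned on, so the path is blocked at A1.
Path 3: A2 ← A1 → A4 → A6 → A9
  A1 is a fork here and A1 is conditioned on, so the path is blocked at A1.
Path 4: A2 ← A1 → A4 → A6 → A7 ← A5 → A9
  A1 is a fork here and A1 is conditioned on, so the path is blocked at A1.
Path 5: A2 ← A1 → A4 → A6 → A8 → A9
  A1 is a fork here and A1 is conditioned on, so the path is blocked at A1.
Since every path is blocked, d-separation holds.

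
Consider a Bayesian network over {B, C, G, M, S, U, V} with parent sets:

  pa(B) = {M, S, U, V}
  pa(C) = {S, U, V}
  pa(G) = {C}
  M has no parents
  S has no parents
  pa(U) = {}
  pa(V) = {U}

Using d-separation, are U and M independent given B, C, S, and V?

No

We examine all 5 paths between U and M:
Path 1: U → C ← V → B ← M
  V is a fork here and V is conditioned on, so the path is blocked at V.
Path 2: U → C ← S → B ← M
  S is a fork here and S is conditioned on, so the path is blocked at S.
Path 3: U → B ← M
  B is a collider and B is conditioned on, which opens it — no node blocks this path, so it is active.
Path 4: U → V → C ← S → B ← M
  V is a chain here and V is conditioned on, so the path is blocked at V.
Path 5: U → V → B ← M
  V is a chain here and V is conditioned on, so the path is blocked at V.
At least one path is unblocked, so d-separation fails.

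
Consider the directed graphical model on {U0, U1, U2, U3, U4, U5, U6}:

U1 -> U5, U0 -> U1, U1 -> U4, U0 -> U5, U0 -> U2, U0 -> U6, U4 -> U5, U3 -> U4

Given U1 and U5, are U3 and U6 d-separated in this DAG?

We examine all 4 paths between U3 and U6:
Path 1: U3 → U4 → U5 ← U0 → U6
  U4 is a chain and U4 is not conditioned on; U5 is a collider and U5 is conditioned on, which opens it; U0 is a fork and U0 is not conditioned on — no node blocks this path, so it is active.
Path 2: U3 → U4 → U5 ← U1 ← U0 → U6
  U1 is a chain here and U1 is conditioned on, so the path is blocked at U1.
Path 3: U3 → U4 ← U1 ← U0 → U6
  U1 is a chain here and U1 is conditioned on, so the path is blocked at U1.
Path 4: U3 → U4 ← U1 → U5 ← U0 → U6
  U1 is a fork here and U1 is conditioned on, so the path is blocked at U1.
At least one path is unblocked, so d-separation fails.

No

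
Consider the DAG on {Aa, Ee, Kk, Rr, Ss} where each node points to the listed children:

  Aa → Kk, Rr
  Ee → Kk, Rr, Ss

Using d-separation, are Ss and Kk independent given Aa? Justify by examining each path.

There are 2 undirected paths between Ss and Kk; checking each against the conditioning set {Aa}:
  1. Ss ← Ee → Rr ← Aa → Kk — Ee:fork[open]; Rr:collider[blocks]; Aa:fork[blocks] ⇒ blocked
  2. Ss ← Ee → Kk — Ee:fork[open] ⇒ active
Since the path Ss ← Ee → Kk is active, Ss and Kk are not d-separated given {Aa}.

No — Ss and Kk are not d-separated given {Aa}.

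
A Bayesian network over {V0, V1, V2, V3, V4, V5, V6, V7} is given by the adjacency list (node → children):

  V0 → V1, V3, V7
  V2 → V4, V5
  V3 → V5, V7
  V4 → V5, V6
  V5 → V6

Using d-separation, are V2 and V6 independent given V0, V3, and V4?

No

We examine all 4 paths between V2 and V6:
Path 1: V2 → V5 → V6
  V5 is a chain and V5 is not conditioned on — no node blocks this path, so it is active.
Path 2: V2 → V5 ← V4 → V6
  V5 is a collider here and neither V5 nor any of its descendants is conditioned on, so the collider stays closed — the path is blocked at V5.
Path 3: V2 → V4 → V5 → V6
  V4 is a chain here and V4 is conditioned on, so the path is blocked at V4.
Path 4: V2 → V4 → V6
  V4 is a chain here and V4 is conditioned on, so the path is blocked at V4.
At least one path is unblocked, so d-separation fails.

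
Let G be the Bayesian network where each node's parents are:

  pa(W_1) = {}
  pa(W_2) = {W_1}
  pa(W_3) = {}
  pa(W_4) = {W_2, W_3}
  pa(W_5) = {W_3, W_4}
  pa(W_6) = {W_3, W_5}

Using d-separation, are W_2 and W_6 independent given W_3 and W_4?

Enumerating the 4 paths from W_2 to W_6 and testing each for blocking by {W_3, W_4}:
Path 1: W_2 → W_4 → W_5 ← W_3 → W_6
  W_4 is a chain here and W_4 is conditioned on, so the path is blocked at W_4.
Path 2: W_2 → W_4 → W_5 → W_6
  W_4 is a chain here and W_4 is conditioned on, so the path is blocked at W_4.
Path 3: W_2 → W_4 ← W_3 → W_5 → W_6
  W_3 is a fork here and W_3 is conditioned on, so the path is blocked at W_3.
Path 4: W_2 → W_4 ← W_3 → W_6
  W_3 is a fork here and W_3 is conditioned on, so the path is blocked at W_3.
All paths are blocked; W_2 ⊥ W_6 | {W_3, W_4} holds.

Yes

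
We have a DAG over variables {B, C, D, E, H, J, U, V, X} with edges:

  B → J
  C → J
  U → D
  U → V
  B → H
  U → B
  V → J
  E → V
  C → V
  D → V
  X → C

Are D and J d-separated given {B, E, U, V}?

No

There are 6 undirected paths between D and J; checking each against the conditioning set {B, E, U, V}:
Path 1: D → V ← C → J
  V is a collider and V is conditioned on, which opens it; C is a fork and C is not conditioned on — no node blocks this path, so it is active.
Path 2: D → V ← U → B → J
  U is a fork here and U is conditioned on, so the path is blocked at U.
Path 3: D → V → J
  V is a chain here and V is conditioned on, so the path is blocked at V.
Path 4: D ← U → V ← C → J
  U is a fork here and U is conditioned on, so the path is blocked at U.
Path 5: D ← U → V → J
  U is a fork here and U is conditioned on, so the path is blocked at U.
Path 6: D ← U → B → J
  U is a fork here and U is conditioned on, so the path is blocked at U.
Since the path D → V ← C → J is active, D and J are not d-separated given {B, E, U, V}.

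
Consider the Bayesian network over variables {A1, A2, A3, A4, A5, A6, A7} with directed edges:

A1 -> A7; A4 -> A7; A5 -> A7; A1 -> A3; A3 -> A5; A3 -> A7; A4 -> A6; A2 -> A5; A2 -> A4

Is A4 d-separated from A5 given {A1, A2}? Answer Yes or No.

Yes

There are 4 undirected paths between A4 and A5; checking each against the conditioning set {A1, A2}:
  1. A4 → A7 ← A3 → A5 — A7:collider[blocks]; A3:fork[open] ⇒ blocked
  2. A4 → A7 ← A1 → A3 → A5 — A7:collider[blocks]; A1:fork[blocks]; A3:chain[open] ⇒ blocked
  3. A4 → A7 ← A5 — A7:collider[blocks] ⇒ blocked
  4. A4 ← A2 → A5 — A2:fork[blocks] ⇒ blocked
Every path is blocked, so A4 and A5 are d-separated given {A1, A2}.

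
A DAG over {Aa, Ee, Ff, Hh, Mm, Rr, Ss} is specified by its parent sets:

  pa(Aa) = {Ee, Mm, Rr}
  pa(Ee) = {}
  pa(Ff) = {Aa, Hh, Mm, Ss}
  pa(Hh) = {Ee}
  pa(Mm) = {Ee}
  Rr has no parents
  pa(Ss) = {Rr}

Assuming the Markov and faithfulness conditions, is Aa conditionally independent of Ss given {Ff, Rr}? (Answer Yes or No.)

We examine all 6 paths between Aa and Ss:
  1. Aa ← Mm ← Ee → Hh → Ff ← Ss — Mm:chain[open]; Ee:fork[open]; Hh:chain[open]; Ff:collider[open] ⇒ active
  2. Aa ← Mm → Ff ← Ss — Mm:fork[open]; Ff:collider[open] ⇒ active
  3. Aa ← Ee → Hh → Ff ← Ss — Ee:fork[open]; Hh:chain[open]; Ff:collider[open] ⇒ active
  4. Aa ← Ee → Mm → Ff ← Ss — Ee:fork[open]; Mm:chain[open]; Ff:collider[open] ⇒ active
  5. Aa ← Rr → Ss — Rr:fork[blocks] ⇒ blocked
  6. Aa → Ff ← Ss — Ff:collider[open] ⇒ active
At least one path is unblocked, so d-separation fails.

No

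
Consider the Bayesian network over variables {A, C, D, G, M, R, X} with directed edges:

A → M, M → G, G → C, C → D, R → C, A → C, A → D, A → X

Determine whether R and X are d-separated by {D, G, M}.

3 paths connect R and X; each must be blocked for d-separation to hold:
Path 1: R → C → D ← A → X
  C is a chain and C is not conditioned on; D is a collider and D is conditioned on, which opens it; A is a fork and A is not conditioned on — no node blocks this path, so it is active.
Path 2: R → C ← G ← M ← A → X
  G is a chain here and G is conditioned on, so the path is blocked at G.
Path 3: R → C ← A → X
  C is a collider and its descendant D is conditioned on, which opens it; A is a fork and A is not conditioned on — no node blocks this path, so it is active.
Since the path R → C → D ← A → X is active, R and X are not d-separated given {D, G, M}.

No — R and X are not d-separated given {D, G, M}.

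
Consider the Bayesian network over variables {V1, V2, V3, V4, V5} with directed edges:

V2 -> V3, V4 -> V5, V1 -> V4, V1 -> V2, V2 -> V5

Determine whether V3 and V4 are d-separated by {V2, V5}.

2 paths connect V3 and V4; each must be blocked for d-separation to hold:
  1. V3 ← V2 ← V1 → V4 — V2:chain[blocks]; V1:fork[open] ⇒ blocked
  2. V3 ← V2 → V5 ← V4 — V2:fork[blocks]; V5:collider[open] ⇒ blocked
All paths are blocked; V3 ⊥ V4 | {V2, V5} holds.

Yes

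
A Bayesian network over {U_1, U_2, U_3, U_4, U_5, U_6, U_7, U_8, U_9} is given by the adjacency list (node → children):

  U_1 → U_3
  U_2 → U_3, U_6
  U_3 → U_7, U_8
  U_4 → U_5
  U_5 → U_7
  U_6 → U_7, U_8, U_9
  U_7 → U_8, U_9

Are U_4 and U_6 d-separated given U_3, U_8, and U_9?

No

Enumerating the 6 paths from U_4 to U_6 and testing each for blocking by {U_3, U_8, U_9}:
Path 1: U_4 → U_5 → U_7 ← U_6
  U_5 is a chain and U_5 is not conditioned on; U_7 is a collider and its descendant U_9 is conditioned on, which opens it — no node blocks this path, so it is active.
Path 2: U_4 → U_5 → U_7 → U_9 ← U_6
  U_5 is a chain and U_5 is not conditioned on; U_7 is a chain and U_7 is not conditioned on; U_9 is a collider and U_9 is conditioned on, which opens it — no node blocks this path, so it is active.
Path 3: U_4 → U_5 → U_7 → U_8 ← U_6
  U_5 is a chain and U_5 is not conditioned on; U_7 is a chain and U_7 is not conditioned on; U_8 is a collider and U_8 is conditioned on, which opens it — no node blocks this path, so it is active.
Path 4: U_4 → U_5 → U_7 → U_8 ← U_3 ← U_2 → U_6
  U_3 is a chain here and U_3 is conditioned on, so the path is blocked at U_3.
Path 5: U_4 → U_5 → U_7 ← U_3 → U_8 ← U_6
  U_3 is a fork here and U_3 is conditioned on, so the path is blocked at U_3.
Path 6: U_4 → U_5 → U_7 ← U_3 ← U_2 → U_6
  U_3 is a chain here and U_3 is conditioned on, so the path is blocked at U_3.
Since the path U_4 → U_5 → U_7 ← U_6 is active, U_4 and U_6 are not d-separated given {U_3, U_8, U_9}.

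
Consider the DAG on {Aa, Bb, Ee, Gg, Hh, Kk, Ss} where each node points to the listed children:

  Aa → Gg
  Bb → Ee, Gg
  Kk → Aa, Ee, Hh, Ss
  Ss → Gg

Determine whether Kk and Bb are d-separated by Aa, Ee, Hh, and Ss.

No

Enumerating the 3 paths from Kk to Bb and testing each for blocking by {Aa, Ee, Hh, Ss}:
Path 1: Kk → Ee ← Bb
  Ee is a collider and Ee is conditioned on, which opens it — no node blocks this path, so it is active.
Path 2: Kk → Ss → Gg ← Bb
  Ss is a chain here and Ss is conditioned on, so the path is blocked at Ss.
Path 3: Kk → Aa → Gg ← Bb
  Aa is a chain here and Aa is conditioned on, so the path is blocked at Aa.
Since the path Kk → Ee ← Bb is active, Kk and Bb are not d-separated given {Aa, Ee, Hh, Ss}.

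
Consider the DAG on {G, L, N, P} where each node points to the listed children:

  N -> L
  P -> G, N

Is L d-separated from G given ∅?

The only undirected path from L to G is:
Path 1: L ← N ← P → G
  N is a chain and N is not conditioned on; P is a fork and P is not conditioned on — no node blocks this path, so it is active.
Since the path L ← N ← P → G is active, L and G are not d-separated given ∅.

No — L and G are not d-separated given ∅.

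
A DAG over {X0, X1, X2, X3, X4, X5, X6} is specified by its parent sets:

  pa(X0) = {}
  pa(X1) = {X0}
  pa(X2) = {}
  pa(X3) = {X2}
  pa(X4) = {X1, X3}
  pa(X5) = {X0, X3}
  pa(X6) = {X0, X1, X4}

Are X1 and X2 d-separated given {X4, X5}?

No — X1 and X2 are not d-separated given {X4, X5}.

There are 6 undirected paths between X1 and X2; checking each against the conditioning set {X4, X5}:
  1. X1 → X6 ← X4 ← X3 ← X2 — X6:collider[blocks]; X4:chain[blocks]; X3:chain[open] ⇒ blocked
  2. X1 → X6 ← X0 → X5 ← X3 ← X2 — X6:collider[blocks]; X0:fork[open]; X5:collider[open]; X3:chain[open] ⇒ blocked
  3. X1 → X4 → X6 ← X0 → X5 ← X3 ← X2 — X4:chain[blocks]; X6:collider[blocks]; X0:fork[open]; X5:collider[open]; X3:chain[open] ⇒ blocked
  4. X1 → X4 ← X3 ← X2 — X4:collider[open]; X3:chain[open] ⇒ active
  5. X1 ← X0 → X6 ← X4 ← X3 ← X2 — X0:fork[open]; X6:collider[blocks]; X4:chain[blocks]; X3:chain[open] ⇒ blocked
  6. X1 ← X0 → X5 ← X3 ← X2 — X0:fork[open]; X5:collider[open]; X3:chain[open] ⇒ active
Since the path X1 → X4 ← X3 ← X2 is active, X1 and X2 are not d-separated given {X4, X5}.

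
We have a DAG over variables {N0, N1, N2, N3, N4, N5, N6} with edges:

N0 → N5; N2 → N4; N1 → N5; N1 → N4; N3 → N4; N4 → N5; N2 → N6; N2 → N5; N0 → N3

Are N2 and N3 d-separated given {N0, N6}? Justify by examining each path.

There are 6 undirected paths between N2 and N3; checking each against the conditioning set {N0, N6}:
Path 1: N2 → N5 ← N1 → N4 ← N3
  N5 is a collider here and neither N5 nor any of its descendants is conditioned on, so the collider stays closed — the path is blocked at N5.
Path 2: N2 → N5 ← N0 → N3
  N5 is a collider here and neither N5 nor any of its descendants is conditioned on, so the collider stays closed — the path is blocked at N5.
Path 3: N2 → N5 ← N4 ← N3
  N5 is a collider here and neither N5 nor any of its descendants is conditioned on, so the collider stays closed — the path is blocked at N5.
Path 4: N2 → N4 → N5 ← N0 → N3
  N5 is a collider here and neither N5 nor any of its descendants is conditioned on, so the collider stays closed — the path is blocked at N5.
Path 5: N2 → N4 ← N3
  N4 is a collider here and neither N4 nor any of its descendants is conditioned on, so the collider stays closed — the path is blocked at N4.
Path 6: N2 → N4 ← N1 → N5 ← N0 → N3
  N4 is a collider here and neither N4 nor any of its descendants is conditioned on, so the collider stays closed — the path is blocked at N4.
Since every path is blocked, d-separation holds.

Yes — N2 and N3 are d-separated given {N0, N6}.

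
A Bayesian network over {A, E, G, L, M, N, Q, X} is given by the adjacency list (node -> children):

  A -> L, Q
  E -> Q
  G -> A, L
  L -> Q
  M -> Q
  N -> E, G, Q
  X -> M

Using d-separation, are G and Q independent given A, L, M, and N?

There are 6 undirected paths between G and Q; checking each against the conditioning set {A, L, M, N}:
  1. G ← N → E → Q — N:fork[blocks]; E:chain[open] ⇒ blocked
  2. G ← N → Q — N:fork[blocks] ⇒ blocked
  3. G → A → L → Q — A:chain[blocks]; L:chain[blocks] ⇒ blocked
  4. G → A → Q — A:chain[blocks] ⇒ blocked
  5. G → L ← A → Q — L:collider[open]; A:fork[blocks] ⇒ blocked
  6. G → L → Q — L:chain[blocks] ⇒ blocked
All paths are blocked; G ⊥ Q | {A, L, M, N} holds.

Yes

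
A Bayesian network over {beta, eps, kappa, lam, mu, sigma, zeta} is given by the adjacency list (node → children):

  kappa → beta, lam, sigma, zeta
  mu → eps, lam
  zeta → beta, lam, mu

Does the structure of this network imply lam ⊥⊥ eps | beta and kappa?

No

There are 4 undirected paths between lam and eps; checking each against the conditioning set {beta, kappa}:
Path 1: lam ← zeta → mu → eps
  zeta is a fork and zeta is not conditioned on; mu is a chain and mu is not conditioned on — no node blocks this path, so it is active.
Path 2: lam ← kappa → zeta → mu → eps
  kappa is a fork here and kappa is conditioned on, so the path is blocked at kappa.
Path 3: lam ← kappa → beta ← zeta → mu → eps
  kappa is a fork here and kappa is conditioned on, so the path is blocked at kappa.
Path 4: lam ← mu → eps
  mu is a fork and mu is not conditioned on — no node blocks this path, so it is active.
Because an active path exists, lam and eps are not d-separated.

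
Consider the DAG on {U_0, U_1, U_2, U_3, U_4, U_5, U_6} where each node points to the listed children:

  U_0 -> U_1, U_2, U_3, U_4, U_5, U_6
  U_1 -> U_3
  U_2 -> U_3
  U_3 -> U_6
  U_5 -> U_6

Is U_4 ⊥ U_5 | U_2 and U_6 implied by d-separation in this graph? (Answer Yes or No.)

We examine all 5 paths between U_4 and U_5:
  1. U_4 ← U_0 → U_6 ← U_5 — U_0:fork[open]; U_6:collider[open] ⇒ active
  2. U_4 ← U_0 → U_3 → U_6 ← U_5 — U_0:fork[open]; U_3:chain[open]; U_6:collider[open] ⇒ active
  3. U_4 ← U_0 → U_1 → U_3 → U_6 ← U_5 — U_0:fork[open]; U_1:chain[open]; U_3:chain[open]; U_6:collider[open] ⇒ active
  4. U_4 ← U_0 → U_5 — U_0:fork[open] ⇒ active
  5. U_4 ← U_0 → U_2 → U_3 → U_6 ← U_5 — U_0:fork[open]; U_2:chain[blocks]; U_3:chain[open]; U_6:collider[open] ⇒ blocked
Since the path U_4 ← U_0 → U_6 ← U_5 is active, U_4 and U_5 are not d-separated given {U_2, U_6}.

No — U_4 and U_5 are not d-separated given {U_2, U_6}.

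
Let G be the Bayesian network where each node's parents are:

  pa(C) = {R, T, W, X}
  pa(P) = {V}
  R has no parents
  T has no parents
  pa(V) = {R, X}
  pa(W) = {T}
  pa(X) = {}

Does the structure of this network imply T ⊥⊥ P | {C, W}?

No

4 paths connect T and P; each must be blocked for d-separation to hold:
Path 1: T → C ← X → V → P
  C is a collider and C is conditioned on, which opens it; X is a fork and X is not conditioned on; V is a chain and V is not conditioned on — no node blocks this path, so it is active.
Path 2: T → C ← R → V → P
  C is a collider and C is conditioned on, which opens it; R is a fork and R is not conditioned on; V is a chain and V is not conditioned on — no node blocks this path, so it is active.
Path 3: T → W → C ← X → V → P
  W is a chain here and W is conditioned on, so the path is blocked at W.
Path 4: T → W → C ← R → V → P
  W is a chain here and W is conditioned on, so the path is blocked at W.
Since the path T → C ← X → V → P is active, T and P are not d-separated given {C, W}.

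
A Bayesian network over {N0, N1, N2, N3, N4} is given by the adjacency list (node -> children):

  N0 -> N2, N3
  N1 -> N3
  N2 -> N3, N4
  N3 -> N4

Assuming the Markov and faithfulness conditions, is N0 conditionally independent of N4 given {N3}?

No

Enumerating the 4 paths from N0 to N4 and testing each for blocking by {N3}:
Path 1: N0 → N2 → N3 → N4
  N3 is a chain here and N3 is conditioned on, so the path is blocked at N3.
Path 2: N0 → N2 → N4
  N2 is a chain and N2 is not conditioned on — no node blocks this path, so it is active.
Path 3: N0 → N3 ← N2 → N4
  N3 is a collider and N3 is conditioned on, which opens it; N2 is a fork and N2 is not conditioned on — no node blocks this path, so it is active.
Path 4: N0 → N3 → N4
  N3 is a chain here and N3 is conditioned on, so the path is blocked at N3.
Because an active path exists, N0 and N4 are not d-separated.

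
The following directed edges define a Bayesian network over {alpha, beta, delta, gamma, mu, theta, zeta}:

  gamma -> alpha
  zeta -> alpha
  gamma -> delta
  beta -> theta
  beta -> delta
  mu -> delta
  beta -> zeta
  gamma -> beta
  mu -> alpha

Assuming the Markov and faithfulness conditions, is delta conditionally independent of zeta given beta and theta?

Yes

Enumerating the 6 paths from delta to zeta and testing each for blocking by {beta, theta}:
Path 1: delta ← mu → alpha ← gamma → beta → zeta
  alpha is a collider here and neither alpha nor any of its descendants is conditioned on, so the collider stays closed — the path is blocked at alpha.
Path 2: delta ← mu → alpha ← zeta
  alpha is a collider here and neither alpha nor any of its descendants is conditioned on, so the collider stays closed — the path is blocked at alpha.
Path 3: delta ← beta ← gamma → alpha ← zeta
  beta is a chain here and beta is conditioned on, so the path is blocked at beta.
Path 4: delta ← beta → zeta
  beta is a fork here and beta is conditioned on, so the path is blocked at beta.
Path 5: delta ← gamma → alpha ← zeta
  alpha is a collider here and neither alpha nor any of its descendants is conditioned on, so the collider stays closed — the path is blocked at alpha.
Path 6: delta ← gamma → beta → zeta
  beta is a chain here and beta is conditioned on, so the path is blocked at beta.
All paths are blocked; delta ⊥ zeta | {beta, theta} holds.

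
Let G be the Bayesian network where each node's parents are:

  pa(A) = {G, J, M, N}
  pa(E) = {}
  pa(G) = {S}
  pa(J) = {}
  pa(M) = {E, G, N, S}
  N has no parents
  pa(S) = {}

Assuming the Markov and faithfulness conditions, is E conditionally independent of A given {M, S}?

There are 4 undirected paths between E and A; checking each against the conditioning set {M, S}:
  1. E → M ← N → A — M:collider[open]; N:fork[open] ⇒ active
  2. E → M ← S → G → A — M:collider[open]; S:fork[blocks]; G:chain[open] ⇒ blocked
  3. E → M ← G → A — M:collider[open]; G:fork[open] ⇒ active
  4. E → M → A — M:chain[blocks] ⇒ blocked
At least one path is unblocked, so d-separation fails.

No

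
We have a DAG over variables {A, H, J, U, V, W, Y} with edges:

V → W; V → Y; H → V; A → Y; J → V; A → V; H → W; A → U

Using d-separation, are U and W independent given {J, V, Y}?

No — U and W are not d-separated given {J, V, Y}.

We examine all 4 paths between U and W:
  1. U ← A → V → W — A:fork[open]; V:chain[blocks] ⇒ blocked
  2. U ← A → V ← H → W — A:fork[open]; V:collider[open]; H:fork[open] ⇒ active
  3. U ← A → Y ← V → W — A:fork[open]; Y:collider[open]; V:fork[blocks] ⇒ blocked
  4. U ← A → Y ← V ← H → W — A:fork[open]; Y:collider[open]; V:chain[blocks]; H:fork[open] ⇒ blocked
Because an active path exists, U and W are not d-separated.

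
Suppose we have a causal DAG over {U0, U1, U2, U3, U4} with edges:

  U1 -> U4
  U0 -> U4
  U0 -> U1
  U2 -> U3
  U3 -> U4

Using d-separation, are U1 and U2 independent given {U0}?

We examine all 2 paths between U1 and U2:
Path 1: U1 ← U0 → U4 ← U3 ← U2
  U0 is a fork here and U0 is conditioned on, so the path is blocked at U0.
Path 2: U1 → U4 ← U3 ← U2
  U4 is a collider here and neither U4 nor any of its descendants is conditioned on, so the collider stays closed — the path is blocked at U4.
Since every path is blocked, d-separation holds.

Yes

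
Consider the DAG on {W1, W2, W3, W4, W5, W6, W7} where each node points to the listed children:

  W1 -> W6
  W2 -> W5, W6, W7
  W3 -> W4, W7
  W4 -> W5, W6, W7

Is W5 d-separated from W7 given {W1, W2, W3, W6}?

No

6 paths connect W5 and W7; each must be blocked for d-separation to hold:
Path 1: W5 ← W2 → W7
  W2 is a fork here and W2 is conditioned on, so the path is blocked at W2.
Path 2: W5 ← W2 → W6 ← W4 ← W3 → W7
  W2 is a fork here and W2 is conditioned on, so the path is blocked at W2.
Path 3: W5 ← W2 → W6 ← W4 → W7
  W2 is a fork here and W2 is conditioned on, so the path is blocked at W2.
Path 4: W5 ← W4 ← W3 → W7
  W3 is a fork here and W3 is conditioned on, so the path is blocked at W3.
Path 5: W5 ← W4 → W7
  W4 is a fork and W4 is not conditioned on — no node blocks this path, so it is active.
Path 6: W5 ← W4 → W6 ← W2 → W7
  W2 is a fork here and W2 is conditioned on, so the path is blocked at W2.
Because an active path exists, W5 and W7 are not d-separated.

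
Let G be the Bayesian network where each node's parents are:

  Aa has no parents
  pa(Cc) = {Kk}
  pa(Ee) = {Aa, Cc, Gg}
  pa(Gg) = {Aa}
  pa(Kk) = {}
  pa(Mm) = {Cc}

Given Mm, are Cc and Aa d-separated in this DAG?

Enumerating the 2 paths from Cc to Aa and testing each for blocking by {Mm}:
Path 1: Cc → Ee ← Aa
  Ee is a collider here and neither Ee nor any of its descendants is conditioned on, so the collider stays closed — the path is blocked at Ee.
Path 2: Cc → Ee ← Gg ← Aa
  Ee is a collider here and neither Ee nor any of its descendants is conditioned on, so the collider stays closed — the path is blocked at Ee.
All paths are blocked; Cc ⊥ Aa | {Mm} holds.

Yes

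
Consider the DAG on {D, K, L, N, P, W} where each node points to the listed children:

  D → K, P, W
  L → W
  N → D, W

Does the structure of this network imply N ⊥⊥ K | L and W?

No

Enumerating the 2 paths from N to K and testing each for blocking by {L, W}:
Path 1: N → D → K
  D is a chain and D is not conditioned on — no node blocks this path, so it is active.
Path 2: N → W ← D → K
  W is a collider and W is conditioned on, which opens it; D is a fork and D is not conditioned on — no node blocks this path, so it is active.
Since the path N → D → K is active, N and K are not d-separated given {L, W}.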